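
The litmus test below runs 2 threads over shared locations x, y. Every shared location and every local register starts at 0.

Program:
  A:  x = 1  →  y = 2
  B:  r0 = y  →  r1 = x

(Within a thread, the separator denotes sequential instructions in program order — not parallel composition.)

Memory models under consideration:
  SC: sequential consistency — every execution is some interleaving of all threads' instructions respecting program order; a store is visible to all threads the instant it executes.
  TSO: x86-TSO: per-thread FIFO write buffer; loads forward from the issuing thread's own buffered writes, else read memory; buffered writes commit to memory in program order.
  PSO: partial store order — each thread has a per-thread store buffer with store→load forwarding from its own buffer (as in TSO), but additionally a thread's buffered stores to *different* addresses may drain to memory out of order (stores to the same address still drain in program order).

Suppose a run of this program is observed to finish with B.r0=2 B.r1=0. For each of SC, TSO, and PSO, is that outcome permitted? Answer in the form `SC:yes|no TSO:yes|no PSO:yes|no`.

SC:no TSO:no PSO:yes

outcome vector order: (B.r0,B.r1)
under SC → 0/0 0/1 2/1
under TSO → 0/0 0/1 2/1
under PSO → 0/0 0/1 2/0 2/1
target 2/0 ∈ {PSO}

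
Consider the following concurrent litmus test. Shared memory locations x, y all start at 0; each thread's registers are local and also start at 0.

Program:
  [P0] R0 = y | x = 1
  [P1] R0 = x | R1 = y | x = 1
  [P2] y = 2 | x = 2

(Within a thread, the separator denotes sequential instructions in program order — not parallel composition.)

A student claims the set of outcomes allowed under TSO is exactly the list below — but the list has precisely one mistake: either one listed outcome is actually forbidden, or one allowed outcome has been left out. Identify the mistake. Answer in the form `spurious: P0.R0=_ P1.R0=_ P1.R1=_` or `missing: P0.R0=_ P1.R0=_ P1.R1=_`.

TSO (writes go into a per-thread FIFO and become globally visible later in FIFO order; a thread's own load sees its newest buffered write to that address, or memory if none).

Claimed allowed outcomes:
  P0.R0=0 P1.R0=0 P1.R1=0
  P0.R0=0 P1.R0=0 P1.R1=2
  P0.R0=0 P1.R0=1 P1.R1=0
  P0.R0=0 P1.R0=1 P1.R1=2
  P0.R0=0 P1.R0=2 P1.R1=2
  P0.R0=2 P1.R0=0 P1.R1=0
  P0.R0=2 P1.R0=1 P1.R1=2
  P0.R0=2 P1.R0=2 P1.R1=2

missing: P0.R0=2 P1.R0=0 P1.R1=2

outcome vector order: (P0.R0,P1.R0,P1.R1)
TSO (9): 000 002 010 012 022 200 202 212 222
TSO∖claimed = {202}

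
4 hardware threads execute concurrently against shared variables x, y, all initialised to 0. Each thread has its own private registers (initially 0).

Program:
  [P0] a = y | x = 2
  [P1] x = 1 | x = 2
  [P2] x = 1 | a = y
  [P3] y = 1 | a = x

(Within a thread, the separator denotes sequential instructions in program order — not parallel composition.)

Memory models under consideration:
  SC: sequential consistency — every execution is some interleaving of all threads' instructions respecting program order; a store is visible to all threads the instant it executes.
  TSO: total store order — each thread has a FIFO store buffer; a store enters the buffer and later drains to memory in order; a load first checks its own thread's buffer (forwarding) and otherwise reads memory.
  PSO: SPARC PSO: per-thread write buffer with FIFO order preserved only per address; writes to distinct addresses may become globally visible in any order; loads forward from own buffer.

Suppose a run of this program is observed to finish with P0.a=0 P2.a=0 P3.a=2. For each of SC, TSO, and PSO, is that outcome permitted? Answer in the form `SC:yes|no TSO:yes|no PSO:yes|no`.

outcome vector order: (P0.a,P2.a,P3.a)
under SC → <0 0 1>, <0 0 2>, <0 1 0>, <0 1 1>, <0 1 2>, <1 0 1>, <1 0 2>, <1 1 0>, <1 1 1>, <1 1 2>
under TSO → <0 0 0>, <0 0 1>, <0 0 2>, <0 1 0>, <0 1 1>, <0 1 2>, <1 0 0>, <1 0 1>, <1 0 2>, <1 1 0>, <1 1 1>, <1 1 2>
under PSO → <0 0 0>, <0 0 1>, <0 0 2>, <0 1 0>, <0 1 1>, <0 1 2>, <1 0 0>, <1 0 1>, <1 0 2>, <1 1 0>, <1 1 1>, <1 1 2>
target <0 0 2> ∈ {SC,TSO,PSO}

SC:yes TSO:yes PSO:yes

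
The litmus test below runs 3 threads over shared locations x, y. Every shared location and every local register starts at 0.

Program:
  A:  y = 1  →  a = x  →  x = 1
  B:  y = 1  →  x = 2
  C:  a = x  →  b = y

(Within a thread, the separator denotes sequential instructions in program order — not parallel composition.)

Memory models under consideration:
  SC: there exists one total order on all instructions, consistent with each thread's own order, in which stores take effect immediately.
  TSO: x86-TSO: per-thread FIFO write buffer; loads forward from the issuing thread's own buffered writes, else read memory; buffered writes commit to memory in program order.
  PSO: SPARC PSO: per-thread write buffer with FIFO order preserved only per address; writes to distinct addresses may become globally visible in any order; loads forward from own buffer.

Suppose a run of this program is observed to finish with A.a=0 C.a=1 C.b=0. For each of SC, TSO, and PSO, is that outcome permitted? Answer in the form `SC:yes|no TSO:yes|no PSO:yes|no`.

SC:no TSO:no PSO:yes

outcome vector order: (A.a,C.a,C.b)
SC (8): 0/0/0 0/0/1 0/1/1 0/2/1 2/0/0 2/0/1 2/1/1 2/2/1
TSO (8): 0/0/0 0/0/1 0/1/1 0/2/1 2/0/0 2/0/1 2/1/1 2/2/1
PSO (12): 0/0/0 0/0/1 0/1/0 0/1/1 0/2/0 0/2/1 2/0/0 2/0/1 2/1/0 2/1/1 2/2/0 2/2/1
target 0/1/0 ∈ {PSO}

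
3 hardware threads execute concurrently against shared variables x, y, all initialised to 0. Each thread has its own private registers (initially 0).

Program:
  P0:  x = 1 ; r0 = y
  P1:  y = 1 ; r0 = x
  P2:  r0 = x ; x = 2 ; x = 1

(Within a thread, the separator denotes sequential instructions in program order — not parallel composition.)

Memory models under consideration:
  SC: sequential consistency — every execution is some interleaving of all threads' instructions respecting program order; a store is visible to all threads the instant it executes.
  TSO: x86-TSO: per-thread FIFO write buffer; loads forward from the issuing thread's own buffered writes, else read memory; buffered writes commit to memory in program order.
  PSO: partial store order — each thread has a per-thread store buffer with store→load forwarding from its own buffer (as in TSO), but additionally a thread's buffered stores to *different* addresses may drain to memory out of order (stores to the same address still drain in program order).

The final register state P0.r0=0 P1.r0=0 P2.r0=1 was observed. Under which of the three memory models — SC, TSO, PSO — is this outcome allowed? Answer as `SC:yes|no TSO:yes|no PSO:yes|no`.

outcome vector order: (P0.r0,P1.r0,P2.r0)
[SC] allowed = {010, 011, 020, 021, 100, 101, 110, 111, 120, 121}
[TSO] allowed = {000, 001, 010, 011, 020, 021, 100, 101, 110, 111, 120, 121}
[PSO] allowed = {000, 001, 010, 011, 020, 021, 100, 101, 110, 111, 120, 121}
target 001 ∈ {TSO,PSO}

SC:no TSO:yes PSO:yes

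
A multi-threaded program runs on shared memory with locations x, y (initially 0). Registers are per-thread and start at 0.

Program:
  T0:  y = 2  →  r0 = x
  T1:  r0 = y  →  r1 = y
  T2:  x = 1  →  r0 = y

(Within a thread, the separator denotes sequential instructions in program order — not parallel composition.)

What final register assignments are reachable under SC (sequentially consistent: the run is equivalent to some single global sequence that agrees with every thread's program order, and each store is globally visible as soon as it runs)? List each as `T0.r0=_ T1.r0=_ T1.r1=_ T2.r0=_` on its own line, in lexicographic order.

outcome vector order: (T0.r0,T1.r0,T1.r1,T2.r0)
|SC outcomes| = 9

T0.r0=0 T1.r0=0 T1.r1=0 T2.r0=2
T0.r0=0 T1.r0=0 T1.r1=2 T2.r0=2
T0.r0=0 T1.r0=2 T1.r1=2 T2.r0=2
T0.r0=1 T1.r0=0 T1.r1=0 T2.r0=0
T0.r0=1 T1.r0=0 T1.r1=0 T2.r0=2
T0.r0=1 T1.r0=0 T1.r1=2 T2.r0=0
T0.r0=1 T1.r0=0 T1.r1=2 T2.r0=2
T0.r0=1 T1.r0=2 T1.r1=2 T2.r0=0
T0.r0=1 T1.r0=2 T1.r1=2 T2.r0=2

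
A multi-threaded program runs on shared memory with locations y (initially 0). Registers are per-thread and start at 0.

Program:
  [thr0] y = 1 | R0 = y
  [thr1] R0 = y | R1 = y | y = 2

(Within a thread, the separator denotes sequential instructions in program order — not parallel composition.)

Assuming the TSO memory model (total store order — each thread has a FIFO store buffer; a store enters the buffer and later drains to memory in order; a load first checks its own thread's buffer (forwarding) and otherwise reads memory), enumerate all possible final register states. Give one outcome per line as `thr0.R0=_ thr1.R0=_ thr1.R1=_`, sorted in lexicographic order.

outcome vector order: (thr0.R0,thr1.R0,thr1.R1)
|TSO outcomes| = 6

thr0.R0=1 thr1.R0=0 thr1.R1=0
thr0.R0=1 thr1.R0=0 thr1.R1=1
thr0.R0=1 thr1.R0=1 thr1.R1=1
thr0.R0=2 thr1.R0=0 thr1.R1=0
thr0.R0=2 thr1.R0=0 thr1.R1=1
thr0.R0=2 thr1.R0=1 thr1.R1=1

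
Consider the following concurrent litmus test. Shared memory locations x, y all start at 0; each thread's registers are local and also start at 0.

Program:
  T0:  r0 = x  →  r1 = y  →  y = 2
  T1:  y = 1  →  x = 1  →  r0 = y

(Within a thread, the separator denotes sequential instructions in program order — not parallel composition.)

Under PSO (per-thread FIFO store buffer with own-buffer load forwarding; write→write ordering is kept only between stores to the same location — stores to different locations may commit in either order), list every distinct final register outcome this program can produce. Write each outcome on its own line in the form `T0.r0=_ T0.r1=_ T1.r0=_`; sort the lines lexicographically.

T0.r0=0 T0.r1=0 T1.r0=1
T0.r0=0 T0.r1=0 T1.r0=2
T0.r0=0 T0.r1=1 T1.r0=1
T0.r0=0 T0.r1=1 T1.r0=2
T0.r0=1 T0.r1=0 T1.r0=1
T0.r0=1 T0.r1=0 T1.r0=2
T0.r0=1 T0.r1=1 T1.r0=1
T0.r0=1 T0.r1=1 T1.r0=2

outcome vector order: (T0.r0,T0.r1,T1.r0)
|PSO outcomes| = 8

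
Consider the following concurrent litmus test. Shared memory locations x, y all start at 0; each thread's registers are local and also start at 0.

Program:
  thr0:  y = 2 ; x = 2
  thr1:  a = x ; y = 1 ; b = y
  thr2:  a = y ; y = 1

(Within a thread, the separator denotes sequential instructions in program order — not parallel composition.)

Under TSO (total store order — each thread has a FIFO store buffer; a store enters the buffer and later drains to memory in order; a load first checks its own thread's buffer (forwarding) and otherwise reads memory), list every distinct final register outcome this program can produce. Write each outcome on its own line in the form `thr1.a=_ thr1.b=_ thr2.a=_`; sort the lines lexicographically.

outcome vector order: (thr1.a,thr1.b,thr2.a)
|TSO outcomes| = 9

thr1.a=0 thr1.b=1 thr2.a=0
thr1.a=0 thr1.b=1 thr2.a=1
thr1.a=0 thr1.b=1 thr2.a=2
thr1.a=0 thr1.b=2 thr2.a=0
thr1.a=0 thr1.b=2 thr2.a=1
thr1.a=0 thr1.b=2 thr2.a=2
thr1.a=2 thr1.b=1 thr2.a=0
thr1.a=2 thr1.b=1 thr2.a=1
thr1.a=2 thr1.b=1 thr2.a=2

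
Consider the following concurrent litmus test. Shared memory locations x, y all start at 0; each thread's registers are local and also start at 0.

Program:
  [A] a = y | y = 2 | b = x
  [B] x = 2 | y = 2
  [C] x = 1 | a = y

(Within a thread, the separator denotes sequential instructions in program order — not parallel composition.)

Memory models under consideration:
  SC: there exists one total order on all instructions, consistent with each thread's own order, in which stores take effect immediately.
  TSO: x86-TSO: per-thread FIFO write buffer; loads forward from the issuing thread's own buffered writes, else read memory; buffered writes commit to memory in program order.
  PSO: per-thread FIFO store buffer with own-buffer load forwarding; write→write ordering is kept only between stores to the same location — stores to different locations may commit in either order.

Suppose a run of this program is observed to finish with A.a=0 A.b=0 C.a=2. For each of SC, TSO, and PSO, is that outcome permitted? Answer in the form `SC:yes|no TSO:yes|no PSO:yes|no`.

SC:yes TSO:yes PSO:yes

outcome vector order: (A.a,A.b,C.a)
under SC → 0/0/2, 0/1/0, 0/1/2, 0/2/0, 0/2/2, 2/1/0, 2/1/2, 2/2/0, 2/2/2
under TSO → 0/0/0, 0/0/2, 0/1/0, 0/1/2, 0/2/0, 0/2/2, 2/1/0, 2/1/2, 2/2/0, 2/2/2
under PSO → 0/0/0, 0/0/2, 0/1/0, 0/1/2, 0/2/0, 0/2/2, 2/0/0, 2/0/2, 2/1/0, 2/1/2, 2/2/0, 2/2/2
target 0/0/2 ∈ {SC,TSO,PSO}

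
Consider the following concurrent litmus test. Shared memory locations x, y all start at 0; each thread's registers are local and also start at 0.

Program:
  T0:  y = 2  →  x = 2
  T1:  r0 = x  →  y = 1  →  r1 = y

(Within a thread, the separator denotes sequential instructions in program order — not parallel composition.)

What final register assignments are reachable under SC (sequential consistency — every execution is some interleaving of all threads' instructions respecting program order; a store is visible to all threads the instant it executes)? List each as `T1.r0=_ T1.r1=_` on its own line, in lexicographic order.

T1.r0=0 T1.r1=1
T1.r0=0 T1.r1=2
T1.r0=2 T1.r1=1

outcome vector order: (T1.r0,T1.r1)
|SC outcomes| = 3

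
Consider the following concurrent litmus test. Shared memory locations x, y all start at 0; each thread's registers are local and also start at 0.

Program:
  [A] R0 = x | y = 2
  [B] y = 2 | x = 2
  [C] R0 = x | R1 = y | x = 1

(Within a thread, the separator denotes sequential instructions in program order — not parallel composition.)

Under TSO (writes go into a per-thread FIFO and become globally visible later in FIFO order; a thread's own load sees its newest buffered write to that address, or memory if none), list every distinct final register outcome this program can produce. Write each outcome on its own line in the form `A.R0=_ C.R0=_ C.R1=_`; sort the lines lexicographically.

A.R0=0 C.R0=0 C.R1=0
A.R0=0 C.R0=0 C.R1=2
A.R0=0 C.R0=2 C.R1=2
A.R0=1 C.R0=0 C.R1=0
A.R0=1 C.R0=0 C.R1=2
A.R0=1 C.R0=2 C.R1=2
A.R0=2 C.R0=0 C.R1=0
A.R0=2 C.R0=0 C.R1=2
A.R0=2 C.R0=2 C.R1=2

outcome vector order: (A.R0,C.R0,C.R1)
|TSO outcomes| = 9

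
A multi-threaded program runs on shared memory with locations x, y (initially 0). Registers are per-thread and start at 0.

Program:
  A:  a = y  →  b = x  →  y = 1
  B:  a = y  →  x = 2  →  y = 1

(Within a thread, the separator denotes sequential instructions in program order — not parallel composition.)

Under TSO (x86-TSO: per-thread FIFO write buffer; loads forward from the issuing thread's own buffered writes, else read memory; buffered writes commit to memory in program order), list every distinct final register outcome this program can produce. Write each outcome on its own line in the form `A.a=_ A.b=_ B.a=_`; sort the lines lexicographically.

A.a=0 A.b=0 B.a=0
A.a=0 A.b=0 B.a=1
A.a=0 A.b=2 B.a=0
A.a=1 A.b=2 B.a=0

outcome vector order: (A.a,A.b,B.a)
|TSO outcomes| = 4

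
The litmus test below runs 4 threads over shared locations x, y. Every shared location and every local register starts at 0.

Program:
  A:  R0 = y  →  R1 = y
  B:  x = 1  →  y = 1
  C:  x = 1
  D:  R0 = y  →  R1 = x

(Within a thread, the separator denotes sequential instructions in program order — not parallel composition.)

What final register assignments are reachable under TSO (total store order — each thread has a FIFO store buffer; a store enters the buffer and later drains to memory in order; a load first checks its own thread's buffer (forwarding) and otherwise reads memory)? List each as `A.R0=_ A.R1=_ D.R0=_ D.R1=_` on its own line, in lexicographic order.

outcome vector order: (A.R0,A.R1,D.R0,D.R1)
|TSO outcomes| = 9

A.R0=0 A.R1=0 D.R0=0 D.R1=0
A.R0=0 A.R1=0 D.R0=0 D.R1=1
A.R0=0 A.R1=0 D.R0=1 D.R1=1
A.R0=0 A.R1=1 D.R0=0 D.R1=0
A.R0=0 A.R1=1 D.R0=0 D.R1=1
A.R0=0 A.R1=1 D.R0=1 D.R1=1
A.R0=1 A.R1=1 D.R0=0 D.R1=0
A.R0=1 A.R1=1 D.R0=0 D.R1=1
A.R0=1 A.R1=1 D.R0=1 D.R1=1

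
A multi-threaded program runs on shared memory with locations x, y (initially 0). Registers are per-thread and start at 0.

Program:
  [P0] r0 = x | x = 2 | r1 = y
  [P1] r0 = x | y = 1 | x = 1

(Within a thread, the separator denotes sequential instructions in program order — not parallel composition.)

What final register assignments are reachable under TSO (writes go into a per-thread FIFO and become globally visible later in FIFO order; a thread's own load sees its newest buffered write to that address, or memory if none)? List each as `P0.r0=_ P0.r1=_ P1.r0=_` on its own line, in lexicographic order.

P0.r0=0 P0.r1=0 P1.r0=0
P0.r0=0 P0.r1=0 P1.r0=2
P0.r0=0 P0.r1=1 P1.r0=0
P0.r0=0 P0.r1=1 P1.r0=2
P0.r0=1 P0.r1=1 P1.r0=0

outcome vector order: (P0.r0,P0.r1,P1.r0)
|TSO outcomes| = 5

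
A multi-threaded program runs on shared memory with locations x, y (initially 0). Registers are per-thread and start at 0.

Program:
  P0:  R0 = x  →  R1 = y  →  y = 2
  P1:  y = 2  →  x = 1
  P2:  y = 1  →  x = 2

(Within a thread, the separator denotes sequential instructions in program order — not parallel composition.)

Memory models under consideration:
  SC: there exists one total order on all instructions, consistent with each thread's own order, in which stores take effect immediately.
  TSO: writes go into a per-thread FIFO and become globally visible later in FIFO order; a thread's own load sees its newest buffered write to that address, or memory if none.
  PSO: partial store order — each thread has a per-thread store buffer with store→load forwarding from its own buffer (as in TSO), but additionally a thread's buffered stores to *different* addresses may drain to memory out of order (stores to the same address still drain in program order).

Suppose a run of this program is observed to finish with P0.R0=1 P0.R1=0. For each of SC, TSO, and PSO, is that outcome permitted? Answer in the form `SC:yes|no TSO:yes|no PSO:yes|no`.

SC:no TSO:no PSO:yes

outcome vector order: (P0.R0,P0.R1)
SC: 7 outcomes — {00 01 02 11 12 21 22}
TSO: 7 outcomes — {00 01 02 11 12 21 22}
PSO: 9 outcomes — {00 01 02 10 11 12 20 21 22}
target 10 ∈ {PSO}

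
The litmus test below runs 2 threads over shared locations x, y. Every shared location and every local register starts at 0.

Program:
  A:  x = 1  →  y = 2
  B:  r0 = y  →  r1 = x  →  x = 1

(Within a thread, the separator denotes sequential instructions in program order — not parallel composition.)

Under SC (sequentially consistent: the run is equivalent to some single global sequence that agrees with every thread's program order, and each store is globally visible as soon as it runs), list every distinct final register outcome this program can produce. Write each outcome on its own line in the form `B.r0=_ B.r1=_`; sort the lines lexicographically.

outcome vector order: (B.r0,B.r1)
|SC outcomes| = 3

B.r0=0 B.r1=0
B.r0=0 B.r1=1
B.r0=2 B.r1=1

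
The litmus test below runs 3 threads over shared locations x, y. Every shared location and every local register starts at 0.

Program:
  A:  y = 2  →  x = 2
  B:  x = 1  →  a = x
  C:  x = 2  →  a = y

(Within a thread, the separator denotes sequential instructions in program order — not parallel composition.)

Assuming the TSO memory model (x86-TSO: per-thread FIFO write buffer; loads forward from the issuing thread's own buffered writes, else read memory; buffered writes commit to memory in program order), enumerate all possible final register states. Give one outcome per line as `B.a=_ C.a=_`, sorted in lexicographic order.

outcome vector order: (B.a,C.a)
|TSO outcomes| = 4

B.a=1 C.a=0
B.a=1 C.a=2
B.a=2 C.a=0
B.a=2 C.a=2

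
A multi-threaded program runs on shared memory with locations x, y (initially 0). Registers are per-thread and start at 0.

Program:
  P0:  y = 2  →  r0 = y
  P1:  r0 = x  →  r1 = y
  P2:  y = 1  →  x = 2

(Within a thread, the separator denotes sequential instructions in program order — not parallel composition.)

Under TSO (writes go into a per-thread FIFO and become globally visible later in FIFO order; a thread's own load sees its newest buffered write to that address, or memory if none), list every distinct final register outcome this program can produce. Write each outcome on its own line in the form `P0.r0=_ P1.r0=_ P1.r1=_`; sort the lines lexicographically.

outcome vector order: (P0.r0,P1.r0,P1.r1)
|TSO outcomes| = 9

P0.r0=1 P1.r0=0 P1.r1=0
P0.r0=1 P1.r0=0 P1.r1=1
P0.r0=1 P1.r0=0 P1.r1=2
P0.r0=1 P1.r0=2 P1.r1=1
P0.r0=2 P1.r0=0 P1.r1=0
P0.r0=2 P1.r0=0 P1.r1=1
P0.r0=2 P1.r0=0 P1.r1=2
P0.r0=2 P1.r0=2 P1.r1=1
P0.r0=2 P1.r0=2 P1.r1=2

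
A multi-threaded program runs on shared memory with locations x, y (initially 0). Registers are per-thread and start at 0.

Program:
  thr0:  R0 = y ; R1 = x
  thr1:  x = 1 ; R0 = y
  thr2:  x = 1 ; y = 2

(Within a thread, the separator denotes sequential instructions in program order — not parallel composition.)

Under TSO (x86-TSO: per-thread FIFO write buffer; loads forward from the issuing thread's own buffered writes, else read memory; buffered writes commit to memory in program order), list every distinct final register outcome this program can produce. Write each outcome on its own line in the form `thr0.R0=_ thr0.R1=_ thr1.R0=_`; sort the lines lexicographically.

thr0.R0=0 thr0.R1=0 thr1.R0=0
thr0.R0=0 thr0.R1=0 thr1.R0=2
thr0.R0=0 thr0.R1=1 thr1.R0=0
thr0.R0=0 thr0.R1=1 thr1.R0=2
thr0.R0=2 thr0.R1=1 thr1.R0=0
thr0.R0=2 thr0.R1=1 thr1.R0=2

outcome vector order: (thr0.R0,thr0.R1,thr1.R0)
|TSO outcomes| = 6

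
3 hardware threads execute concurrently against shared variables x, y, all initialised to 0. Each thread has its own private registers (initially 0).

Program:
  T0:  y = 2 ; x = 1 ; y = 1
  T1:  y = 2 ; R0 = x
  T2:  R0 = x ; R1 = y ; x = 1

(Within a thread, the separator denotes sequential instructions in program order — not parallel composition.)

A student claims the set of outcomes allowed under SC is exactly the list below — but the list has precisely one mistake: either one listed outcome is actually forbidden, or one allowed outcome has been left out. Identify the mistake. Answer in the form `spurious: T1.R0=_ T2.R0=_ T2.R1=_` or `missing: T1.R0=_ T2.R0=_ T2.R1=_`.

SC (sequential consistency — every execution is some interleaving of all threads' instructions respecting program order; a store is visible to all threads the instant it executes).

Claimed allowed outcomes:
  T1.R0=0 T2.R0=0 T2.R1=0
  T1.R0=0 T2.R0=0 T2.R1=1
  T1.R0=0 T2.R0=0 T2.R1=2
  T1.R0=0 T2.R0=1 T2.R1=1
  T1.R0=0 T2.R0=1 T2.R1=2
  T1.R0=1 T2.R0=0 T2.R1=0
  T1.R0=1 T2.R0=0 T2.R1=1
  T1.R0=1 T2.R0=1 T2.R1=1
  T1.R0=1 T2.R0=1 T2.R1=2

missing: T1.R0=1 T2.R0=0 T2.R1=2

outcome vector order: (T1.R0,T2.R0,T2.R1)
SC (10): 000; 001; 002; 011; 012; 100; 101; 102; 111; 112
SC∖claimed = {102}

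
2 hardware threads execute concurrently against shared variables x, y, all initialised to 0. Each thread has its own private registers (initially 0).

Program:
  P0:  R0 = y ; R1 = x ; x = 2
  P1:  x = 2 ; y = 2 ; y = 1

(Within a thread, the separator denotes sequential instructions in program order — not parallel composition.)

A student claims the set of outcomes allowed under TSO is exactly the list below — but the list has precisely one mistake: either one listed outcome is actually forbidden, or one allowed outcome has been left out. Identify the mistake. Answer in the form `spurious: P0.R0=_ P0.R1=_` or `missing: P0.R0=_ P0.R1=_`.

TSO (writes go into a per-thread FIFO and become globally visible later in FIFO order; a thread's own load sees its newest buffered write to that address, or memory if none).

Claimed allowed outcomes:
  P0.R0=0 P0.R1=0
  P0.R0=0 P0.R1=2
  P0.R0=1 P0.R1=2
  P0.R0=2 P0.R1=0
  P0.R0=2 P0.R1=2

spurious: P0.R0=2 P0.R1=0

outcome vector order: (P0.R0,P0.R1)
under TSO → (0,0), (0,2), (1,2), (2,2)
claimed∖TSO = {(2,0)}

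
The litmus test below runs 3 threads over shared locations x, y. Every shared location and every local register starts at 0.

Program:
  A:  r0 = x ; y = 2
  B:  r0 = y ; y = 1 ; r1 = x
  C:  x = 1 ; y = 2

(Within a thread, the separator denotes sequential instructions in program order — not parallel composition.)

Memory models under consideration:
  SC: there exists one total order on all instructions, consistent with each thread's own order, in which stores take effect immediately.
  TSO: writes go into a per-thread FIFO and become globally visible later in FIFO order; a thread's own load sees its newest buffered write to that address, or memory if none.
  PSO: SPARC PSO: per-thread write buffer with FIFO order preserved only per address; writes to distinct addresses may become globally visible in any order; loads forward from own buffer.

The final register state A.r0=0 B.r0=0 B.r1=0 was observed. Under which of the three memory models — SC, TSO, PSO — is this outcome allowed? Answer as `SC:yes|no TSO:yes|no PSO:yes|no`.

outcome vector order: (A.r0,B.r0,B.r1)
[SC] allowed = {0/0/0; 0/0/1; 0/2/0; 0/2/1; 1/0/0; 1/0/1; 1/2/1}
[TSO] allowed = {0/0/0; 0/0/1; 0/2/0; 0/2/1; 1/0/0; 1/0/1; 1/2/1}
[PSO] allowed = {0/0/0; 0/0/1; 0/2/0; 0/2/1; 1/0/0; 1/0/1; 1/2/0; 1/2/1}
target 0/0/0 ∈ {SC,TSO,PSO}

SC:yes TSO:yes PSO:yes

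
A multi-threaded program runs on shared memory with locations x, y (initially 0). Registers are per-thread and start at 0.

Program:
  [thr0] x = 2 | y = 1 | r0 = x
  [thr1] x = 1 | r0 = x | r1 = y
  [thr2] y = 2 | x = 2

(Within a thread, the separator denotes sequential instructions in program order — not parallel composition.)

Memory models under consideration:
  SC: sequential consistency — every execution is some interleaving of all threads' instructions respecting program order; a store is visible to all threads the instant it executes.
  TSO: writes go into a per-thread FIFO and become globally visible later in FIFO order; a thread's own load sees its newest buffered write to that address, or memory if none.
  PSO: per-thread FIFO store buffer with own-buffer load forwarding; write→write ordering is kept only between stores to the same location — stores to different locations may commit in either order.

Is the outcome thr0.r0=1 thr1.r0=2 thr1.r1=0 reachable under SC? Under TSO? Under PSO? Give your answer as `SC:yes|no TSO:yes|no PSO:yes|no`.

SC:no TSO:no PSO:yes

outcome vector order: (thr0.r0,thr1.r0,thr1.r1)
SC: 11 outcomes — {(1,1,0) (1,1,1) (1,1,2) (1,2,1) (1,2,2) (2,1,0) (2,1,1) (2,1,2) (2,2,0) (2,2,1) (2,2,2)}
TSO: 11 outcomes — {(1,1,0) (1,1,1) (1,1,2) (1,2,1) (1,2,2) (2,1,0) (2,1,1) (2,1,2) (2,2,0) (2,2,1) (2,2,2)}
PSO: 12 outcomes — {(1,1,0) (1,1,1) (1,1,2) (1,2,0) (1,2,1) (1,2,2) (2,1,0) (2,1,1) (2,1,2) (2,2,0) (2,2,1) (2,2,2)}
target (1,2,0) ∈ {PSO}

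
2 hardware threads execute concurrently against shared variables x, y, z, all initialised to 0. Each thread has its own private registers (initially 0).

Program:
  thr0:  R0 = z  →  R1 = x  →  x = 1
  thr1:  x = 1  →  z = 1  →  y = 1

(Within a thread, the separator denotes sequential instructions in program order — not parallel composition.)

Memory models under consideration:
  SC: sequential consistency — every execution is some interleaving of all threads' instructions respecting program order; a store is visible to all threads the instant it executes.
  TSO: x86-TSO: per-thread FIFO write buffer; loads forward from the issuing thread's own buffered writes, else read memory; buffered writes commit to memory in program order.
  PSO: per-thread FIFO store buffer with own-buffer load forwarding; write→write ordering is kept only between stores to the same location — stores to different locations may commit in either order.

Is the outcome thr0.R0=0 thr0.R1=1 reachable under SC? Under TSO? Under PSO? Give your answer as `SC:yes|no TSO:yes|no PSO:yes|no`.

outcome vector order: (thr0.R0,thr0.R1)
[SC] allowed = {<0 0> <0 1> <1 1>}
[TSO] allowed = {<0 0> <0 1> <1 1>}
[PSO] allowed = {<0 0> <0 1> <1 0> <1 1>}
target <0 1> ∈ {SC,TSO,PSO}

SC:yes TSO:yes PSO:yes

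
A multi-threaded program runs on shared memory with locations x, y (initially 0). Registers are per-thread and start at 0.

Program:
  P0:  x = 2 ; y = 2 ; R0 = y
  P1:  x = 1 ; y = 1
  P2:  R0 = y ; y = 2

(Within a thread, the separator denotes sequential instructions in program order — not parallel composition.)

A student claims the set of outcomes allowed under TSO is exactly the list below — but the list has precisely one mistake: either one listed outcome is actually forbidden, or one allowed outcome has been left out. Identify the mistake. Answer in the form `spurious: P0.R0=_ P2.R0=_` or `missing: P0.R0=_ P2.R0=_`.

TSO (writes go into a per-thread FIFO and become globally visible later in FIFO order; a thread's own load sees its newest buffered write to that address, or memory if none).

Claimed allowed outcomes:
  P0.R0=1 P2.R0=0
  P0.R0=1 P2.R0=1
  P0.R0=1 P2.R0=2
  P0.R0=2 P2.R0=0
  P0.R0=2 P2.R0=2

outcome vector order: (P0.R0,P2.R0)
[TSO] allowed = {10 11 12 20 21 22}
TSO∖claimed = {21}

missing: P0.R0=2 P2.R0=1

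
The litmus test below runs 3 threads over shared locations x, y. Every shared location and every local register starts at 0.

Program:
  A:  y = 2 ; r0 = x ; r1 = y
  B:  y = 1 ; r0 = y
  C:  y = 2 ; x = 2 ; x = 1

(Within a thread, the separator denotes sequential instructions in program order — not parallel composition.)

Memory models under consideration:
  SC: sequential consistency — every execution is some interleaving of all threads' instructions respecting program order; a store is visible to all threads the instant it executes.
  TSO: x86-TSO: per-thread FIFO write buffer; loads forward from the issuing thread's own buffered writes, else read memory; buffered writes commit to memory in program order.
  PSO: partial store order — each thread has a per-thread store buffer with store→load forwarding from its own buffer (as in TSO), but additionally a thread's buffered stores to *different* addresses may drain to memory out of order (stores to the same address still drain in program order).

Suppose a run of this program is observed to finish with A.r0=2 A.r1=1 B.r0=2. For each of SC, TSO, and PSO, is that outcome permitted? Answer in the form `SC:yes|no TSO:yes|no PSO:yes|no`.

outcome vector order: (A.r0,A.r1,B.r0)
[SC] allowed = {011, 012, 021, 022, 111, 121, 122, 211, 221, 222}
[TSO] allowed = {011, 012, 021, 022, 111, 121, 122, 211, 221, 222}
[PSO] allowed = {011, 012, 021, 022, 111, 112, 121, 122, 211, 212, 221, 222}
target 212 ∈ {PSO}

SC:no TSO:no PSO:yes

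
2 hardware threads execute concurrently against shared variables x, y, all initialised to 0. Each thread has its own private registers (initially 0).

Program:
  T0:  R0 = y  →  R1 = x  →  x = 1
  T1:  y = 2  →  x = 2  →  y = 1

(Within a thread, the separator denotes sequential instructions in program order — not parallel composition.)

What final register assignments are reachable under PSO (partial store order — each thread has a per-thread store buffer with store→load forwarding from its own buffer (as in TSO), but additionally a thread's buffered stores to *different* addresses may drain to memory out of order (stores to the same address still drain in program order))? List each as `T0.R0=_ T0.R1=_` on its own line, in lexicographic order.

T0.R0=0 T0.R1=0
T0.R0=0 T0.R1=2
T0.R0=1 T0.R1=0
T0.R0=1 T0.R1=2
T0.R0=2 T0.R1=0
T0.R0=2 T0.R1=2

outcome vector order: (T0.R0,T0.R1)
|PSO outcomes| = 6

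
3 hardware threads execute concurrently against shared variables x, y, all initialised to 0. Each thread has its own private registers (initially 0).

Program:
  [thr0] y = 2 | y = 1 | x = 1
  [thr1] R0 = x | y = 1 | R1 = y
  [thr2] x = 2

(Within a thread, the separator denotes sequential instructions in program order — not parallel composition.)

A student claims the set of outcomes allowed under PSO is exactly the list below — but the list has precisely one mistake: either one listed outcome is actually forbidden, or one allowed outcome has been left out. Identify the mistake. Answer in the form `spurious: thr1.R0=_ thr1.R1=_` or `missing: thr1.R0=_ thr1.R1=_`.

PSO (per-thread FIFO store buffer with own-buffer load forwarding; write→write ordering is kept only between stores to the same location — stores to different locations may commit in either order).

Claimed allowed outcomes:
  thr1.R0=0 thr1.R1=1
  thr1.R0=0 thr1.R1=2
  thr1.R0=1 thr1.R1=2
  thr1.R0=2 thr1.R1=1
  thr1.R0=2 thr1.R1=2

outcome vector order: (thr1.R0,thr1.R1)
[PSO] allowed = {(0,1); (0,2); (1,1); (1,2); (2,1); (2,2)}
PSO∖claimed = {(1,1)}

missing: thr1.R0=1 thr1.R1=1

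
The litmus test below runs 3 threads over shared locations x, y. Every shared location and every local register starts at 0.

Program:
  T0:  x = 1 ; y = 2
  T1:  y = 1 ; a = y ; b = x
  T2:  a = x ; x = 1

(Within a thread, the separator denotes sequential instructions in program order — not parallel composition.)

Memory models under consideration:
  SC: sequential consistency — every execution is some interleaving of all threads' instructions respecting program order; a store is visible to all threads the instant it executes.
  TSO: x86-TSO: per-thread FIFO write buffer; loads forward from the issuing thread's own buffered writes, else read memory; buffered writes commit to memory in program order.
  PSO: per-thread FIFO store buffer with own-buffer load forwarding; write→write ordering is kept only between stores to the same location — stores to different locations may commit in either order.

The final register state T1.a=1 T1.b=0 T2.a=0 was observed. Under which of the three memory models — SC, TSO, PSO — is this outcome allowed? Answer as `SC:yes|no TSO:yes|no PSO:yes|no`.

SC:yes TSO:yes PSO:yes

outcome vector order: (T1.a,T1.b,T2.a)
under SC → 1/0/0, 1/0/1, 1/1/0, 1/1/1, 2/1/0, 2/1/1
under TSO → 1/0/0, 1/0/1, 1/1/0, 1/1/1, 2/1/0, 2/1/1
under PSO → 1/0/0, 1/0/1, 1/1/0, 1/1/1, 2/0/0, 2/0/1, 2/1/0, 2/1/1
target 1/0/0 ∈ {SC,TSO,PSO}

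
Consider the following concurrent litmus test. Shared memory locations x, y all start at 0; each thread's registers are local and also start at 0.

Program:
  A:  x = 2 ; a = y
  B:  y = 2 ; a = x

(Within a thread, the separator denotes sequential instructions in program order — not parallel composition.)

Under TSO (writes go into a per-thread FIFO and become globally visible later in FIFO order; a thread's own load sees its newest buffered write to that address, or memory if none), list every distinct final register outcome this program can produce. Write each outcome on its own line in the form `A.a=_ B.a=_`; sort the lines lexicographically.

outcome vector order: (A.a,B.a)
|TSO outcomes| = 4

A.a=0 B.a=0
A.a=0 B.a=2
A.a=2 B.a=0
A.a=2 B.a=2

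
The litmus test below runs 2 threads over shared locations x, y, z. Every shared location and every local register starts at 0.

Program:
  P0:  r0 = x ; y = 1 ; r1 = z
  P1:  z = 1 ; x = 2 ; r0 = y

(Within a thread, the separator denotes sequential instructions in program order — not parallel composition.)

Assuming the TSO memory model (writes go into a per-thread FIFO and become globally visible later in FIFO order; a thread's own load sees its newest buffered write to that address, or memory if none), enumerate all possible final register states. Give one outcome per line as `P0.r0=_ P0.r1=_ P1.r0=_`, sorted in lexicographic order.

P0.r0=0 P0.r1=0 P1.r0=0
P0.r0=0 P0.r1=0 P1.r0=1
P0.r0=0 P0.r1=1 P1.r0=0
P0.r0=0 P0.r1=1 P1.r0=1
P0.r0=2 P0.r1=1 P1.r0=0
P0.r0=2 P0.r1=1 P1.r0=1

outcome vector order: (P0.r0,P0.r1,P1.r0)
|TSO outcomes| = 6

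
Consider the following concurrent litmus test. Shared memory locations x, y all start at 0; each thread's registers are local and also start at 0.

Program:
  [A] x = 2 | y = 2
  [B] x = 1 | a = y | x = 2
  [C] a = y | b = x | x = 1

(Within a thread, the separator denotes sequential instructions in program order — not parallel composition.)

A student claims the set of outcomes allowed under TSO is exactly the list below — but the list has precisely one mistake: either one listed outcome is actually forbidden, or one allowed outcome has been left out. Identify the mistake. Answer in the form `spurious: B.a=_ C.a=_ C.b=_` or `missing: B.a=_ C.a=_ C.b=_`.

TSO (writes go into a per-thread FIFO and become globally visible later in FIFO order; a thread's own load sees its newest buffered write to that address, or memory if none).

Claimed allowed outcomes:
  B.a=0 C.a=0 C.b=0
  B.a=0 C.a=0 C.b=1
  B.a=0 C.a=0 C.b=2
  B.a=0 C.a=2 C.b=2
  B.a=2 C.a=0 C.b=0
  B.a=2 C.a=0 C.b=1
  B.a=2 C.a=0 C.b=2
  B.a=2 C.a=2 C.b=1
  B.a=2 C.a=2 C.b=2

outcome vector order: (B.a,C.a,C.b)
TSO (10): <0 0 0>; <0 0 1>; <0 0 2>; <0 2 1>; <0 2 2>; <2 0 0>; <2 0 1>; <2 0 2>; <2 2 1>; <2 2 2>
TSO∖claimed = {<0 2 1>}

missing: B.a=0 C.a=2 C.b=1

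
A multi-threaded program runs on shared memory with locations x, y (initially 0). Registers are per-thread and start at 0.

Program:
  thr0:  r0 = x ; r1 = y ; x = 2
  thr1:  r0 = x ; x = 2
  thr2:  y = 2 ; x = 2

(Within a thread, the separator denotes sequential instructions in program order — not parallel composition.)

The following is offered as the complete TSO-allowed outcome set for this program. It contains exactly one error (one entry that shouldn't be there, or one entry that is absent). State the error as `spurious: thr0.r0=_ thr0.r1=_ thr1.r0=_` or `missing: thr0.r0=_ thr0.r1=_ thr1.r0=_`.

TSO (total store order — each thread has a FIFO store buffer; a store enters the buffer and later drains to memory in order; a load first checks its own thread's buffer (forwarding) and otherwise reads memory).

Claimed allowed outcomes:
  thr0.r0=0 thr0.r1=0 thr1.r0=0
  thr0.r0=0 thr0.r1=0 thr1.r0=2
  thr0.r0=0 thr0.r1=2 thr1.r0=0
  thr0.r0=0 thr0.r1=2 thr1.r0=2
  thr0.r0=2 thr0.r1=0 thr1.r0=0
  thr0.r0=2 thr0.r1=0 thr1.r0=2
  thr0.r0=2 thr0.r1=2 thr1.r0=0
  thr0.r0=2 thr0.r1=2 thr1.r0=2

spurious: thr0.r0=2 thr0.r1=0 thr1.r0=2

outcome vector order: (thr0.r0,thr0.r1,thr1.r0)
[TSO] allowed = {(0,0,0) (0,0,2) (0,2,0) (0,2,2) (2,0,0) (2,2,0) (2,2,2)}
claimed∖TSO = {(2,0,2)}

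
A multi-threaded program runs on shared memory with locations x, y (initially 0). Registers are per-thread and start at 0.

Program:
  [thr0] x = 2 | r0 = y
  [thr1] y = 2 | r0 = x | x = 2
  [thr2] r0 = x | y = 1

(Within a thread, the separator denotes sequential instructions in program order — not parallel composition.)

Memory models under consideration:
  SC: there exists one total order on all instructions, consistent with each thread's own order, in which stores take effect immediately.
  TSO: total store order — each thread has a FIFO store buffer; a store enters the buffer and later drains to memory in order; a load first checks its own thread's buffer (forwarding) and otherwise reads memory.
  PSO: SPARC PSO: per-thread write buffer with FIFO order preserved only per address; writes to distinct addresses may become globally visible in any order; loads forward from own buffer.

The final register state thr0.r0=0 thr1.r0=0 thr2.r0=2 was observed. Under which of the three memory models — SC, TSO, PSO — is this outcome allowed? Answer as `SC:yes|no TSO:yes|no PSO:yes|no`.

SC:no TSO:yes PSO:yes

outcome vector order: (thr0.r0,thr1.r0,thr2.r0)
SC (10): (0,2,0) (0,2,2) (1,0,0) (1,0,2) (1,2,0) (1,2,2) (2,0,0) (2,0,2) (2,2,0) (2,2,2)
TSO (12): (0,0,0) (0,0,2) (0,2,0) (0,2,2) (1,0,0) (1,0,2) (1,2,0) (1,2,2) (2,0,0) (2,0,2) (2,2,0) (2,2,2)
PSO (12): (0,0,0) (0,0,2) (0,2,0) (0,2,2) (1,0,0) (1,0,2) (1,2,0) (1,2,2) (2,0,0) (2,0,2) (2,2,0) (2,2,2)
target (0,0,2) ∈ {TSO,PSO}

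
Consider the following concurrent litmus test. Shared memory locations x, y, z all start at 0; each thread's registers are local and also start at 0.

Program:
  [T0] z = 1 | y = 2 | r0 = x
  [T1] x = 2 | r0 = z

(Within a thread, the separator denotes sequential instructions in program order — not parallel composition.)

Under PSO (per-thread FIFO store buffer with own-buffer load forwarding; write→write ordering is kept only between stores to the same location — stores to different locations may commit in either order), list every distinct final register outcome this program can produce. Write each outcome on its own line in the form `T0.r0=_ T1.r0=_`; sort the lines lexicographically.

outcome vector order: (T0.r0,T1.r0)
|PSO outcomes| = 4

T0.r0=0 T1.r0=0
T0.r0=0 T1.r0=1
T0.r0=2 T1.r0=0
T0.r0=2 T1.r0=1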